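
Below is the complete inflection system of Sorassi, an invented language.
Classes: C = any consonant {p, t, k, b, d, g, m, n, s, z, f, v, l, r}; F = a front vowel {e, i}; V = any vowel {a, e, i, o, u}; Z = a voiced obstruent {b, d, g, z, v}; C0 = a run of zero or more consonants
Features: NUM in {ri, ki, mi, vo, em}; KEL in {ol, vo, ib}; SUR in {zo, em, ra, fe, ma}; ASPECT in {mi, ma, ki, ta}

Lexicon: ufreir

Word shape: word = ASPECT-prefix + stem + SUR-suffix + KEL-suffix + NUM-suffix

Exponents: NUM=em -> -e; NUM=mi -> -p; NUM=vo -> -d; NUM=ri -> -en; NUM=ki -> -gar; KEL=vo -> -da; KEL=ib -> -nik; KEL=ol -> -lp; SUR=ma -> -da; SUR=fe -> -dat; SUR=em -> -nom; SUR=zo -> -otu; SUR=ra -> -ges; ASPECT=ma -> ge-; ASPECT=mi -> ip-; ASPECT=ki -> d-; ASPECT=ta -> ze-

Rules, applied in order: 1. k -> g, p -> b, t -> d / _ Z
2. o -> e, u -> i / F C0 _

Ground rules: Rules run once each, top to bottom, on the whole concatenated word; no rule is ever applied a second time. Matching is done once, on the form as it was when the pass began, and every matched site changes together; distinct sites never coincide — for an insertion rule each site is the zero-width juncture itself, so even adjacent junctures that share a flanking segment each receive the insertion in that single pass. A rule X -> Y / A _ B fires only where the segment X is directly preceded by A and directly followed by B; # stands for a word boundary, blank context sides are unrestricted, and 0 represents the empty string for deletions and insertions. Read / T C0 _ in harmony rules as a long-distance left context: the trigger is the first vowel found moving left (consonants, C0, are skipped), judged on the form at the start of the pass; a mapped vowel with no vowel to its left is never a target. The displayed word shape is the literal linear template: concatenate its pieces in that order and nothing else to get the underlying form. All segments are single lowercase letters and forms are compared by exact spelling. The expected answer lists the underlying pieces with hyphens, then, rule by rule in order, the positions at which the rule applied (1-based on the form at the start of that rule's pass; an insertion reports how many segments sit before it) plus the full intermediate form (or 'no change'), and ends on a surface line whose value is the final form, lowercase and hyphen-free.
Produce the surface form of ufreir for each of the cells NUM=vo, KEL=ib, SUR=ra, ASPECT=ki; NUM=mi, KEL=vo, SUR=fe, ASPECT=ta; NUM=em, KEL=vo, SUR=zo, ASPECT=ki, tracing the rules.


cell NUM=vo, KEL=ib, SUR=ra, ASPECT=ki:
underlying: d-ufreir-ges-nik-d
1. k -> g, p -> b, t -> d / _ Z: fires at position(s) 13: dufreirgesnigd
2. o -> e, u -> i / F C0 _: no change
surface: dufreirgesnigd

cell NUM=mi, KEL=vo, SUR=fe, ASPECT=ta:
underlying: ze-ufreir-dat-da-p
1. k -> g, p -> b, t -> d / _ Z: fires at position(s) 11: zeufreirdaddap
2. o -> e, u -> i / F C0 _: fires at position(s) 3: zeifreirdaddap
surface: zeifreirdaddap

cell NUM=em, KEL=vo, SUR=zo, ASPECT=ki:
underlying: d-ufreir-otu-da-e
1. k -> g, p -> b, t -> d / _ Z: no change
2. o -> e, u -> i / F C0 _: fires at position(s) 8: dufreiretudae
surface: dufreiretudae


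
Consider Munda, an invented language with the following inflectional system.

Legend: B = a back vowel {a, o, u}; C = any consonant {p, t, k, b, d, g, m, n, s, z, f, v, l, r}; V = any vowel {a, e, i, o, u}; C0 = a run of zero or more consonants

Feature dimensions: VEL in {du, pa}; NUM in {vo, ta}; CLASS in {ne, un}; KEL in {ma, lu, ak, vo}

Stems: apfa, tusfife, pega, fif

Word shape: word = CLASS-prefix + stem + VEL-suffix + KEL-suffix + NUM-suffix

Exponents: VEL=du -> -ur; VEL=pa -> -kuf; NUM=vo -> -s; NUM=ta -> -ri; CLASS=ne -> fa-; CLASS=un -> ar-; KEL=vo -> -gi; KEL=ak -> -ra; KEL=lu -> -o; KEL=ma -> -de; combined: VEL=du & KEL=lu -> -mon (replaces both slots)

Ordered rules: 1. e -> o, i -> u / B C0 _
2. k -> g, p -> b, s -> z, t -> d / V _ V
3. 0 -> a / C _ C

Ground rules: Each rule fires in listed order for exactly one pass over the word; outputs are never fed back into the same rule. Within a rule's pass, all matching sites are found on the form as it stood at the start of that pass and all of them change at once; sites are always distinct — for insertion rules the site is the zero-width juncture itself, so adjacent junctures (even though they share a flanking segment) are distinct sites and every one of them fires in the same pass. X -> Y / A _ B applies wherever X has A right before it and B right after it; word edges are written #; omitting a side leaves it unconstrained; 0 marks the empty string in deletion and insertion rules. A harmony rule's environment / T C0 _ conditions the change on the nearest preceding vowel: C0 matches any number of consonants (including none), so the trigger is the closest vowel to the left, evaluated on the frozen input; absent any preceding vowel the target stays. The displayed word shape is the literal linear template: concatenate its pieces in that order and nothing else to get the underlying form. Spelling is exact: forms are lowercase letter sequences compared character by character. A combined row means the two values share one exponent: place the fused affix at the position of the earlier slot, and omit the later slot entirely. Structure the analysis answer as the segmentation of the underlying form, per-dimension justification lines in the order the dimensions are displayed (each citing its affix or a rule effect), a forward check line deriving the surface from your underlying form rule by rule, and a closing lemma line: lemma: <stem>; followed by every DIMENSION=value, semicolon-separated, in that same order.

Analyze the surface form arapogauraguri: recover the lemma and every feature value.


underlying: ar-pega-ur-gi-ri
VEL=du - signalled by the affix -ur
NUM=ta - signalled by the affix -ri
CLASS=un - signalled by the affix ar-
KEL=vo - signalled by the affix -gi
check: arpegaurgiri -> arpogaurguri -> arpogaurguri -> arapogauraguri
lemma: pega; VEL=du; NUM=ta; CLASS=un; KEL=vo


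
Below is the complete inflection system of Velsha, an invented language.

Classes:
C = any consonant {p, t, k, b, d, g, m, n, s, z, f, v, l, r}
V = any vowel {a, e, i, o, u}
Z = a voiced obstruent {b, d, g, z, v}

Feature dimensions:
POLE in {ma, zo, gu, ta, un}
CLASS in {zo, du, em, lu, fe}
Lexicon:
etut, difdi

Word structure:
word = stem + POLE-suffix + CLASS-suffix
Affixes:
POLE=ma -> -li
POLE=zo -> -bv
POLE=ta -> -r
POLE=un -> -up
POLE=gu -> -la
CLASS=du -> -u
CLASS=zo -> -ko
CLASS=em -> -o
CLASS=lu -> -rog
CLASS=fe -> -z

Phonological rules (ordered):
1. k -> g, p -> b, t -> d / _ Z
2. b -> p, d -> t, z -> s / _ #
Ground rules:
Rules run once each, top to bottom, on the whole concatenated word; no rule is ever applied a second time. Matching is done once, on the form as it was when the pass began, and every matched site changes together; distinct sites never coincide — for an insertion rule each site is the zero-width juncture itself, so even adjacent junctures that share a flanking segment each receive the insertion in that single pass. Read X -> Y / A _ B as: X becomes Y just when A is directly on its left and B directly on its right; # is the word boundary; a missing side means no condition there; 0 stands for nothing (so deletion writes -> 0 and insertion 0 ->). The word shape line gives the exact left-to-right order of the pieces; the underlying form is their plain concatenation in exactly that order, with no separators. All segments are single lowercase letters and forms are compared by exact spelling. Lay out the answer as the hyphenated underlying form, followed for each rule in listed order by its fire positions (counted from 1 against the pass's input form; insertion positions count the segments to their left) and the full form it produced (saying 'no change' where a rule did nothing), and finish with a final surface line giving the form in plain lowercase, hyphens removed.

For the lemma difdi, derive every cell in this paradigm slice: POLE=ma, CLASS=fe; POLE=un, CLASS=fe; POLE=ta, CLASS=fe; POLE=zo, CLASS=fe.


cell POLE=ma, CLASS=fe:
underlying: difdi-li-z
1. k -> g, p -> b, t -> d / _ Z: no change
2. b -> p, d -> t, z -> s / _ #: fires at position(s) 8: difdilis
surface: difdilis

cell POLE=un, CLASS=fe:
underlying: difdi-up-z
1. k -> g, p -> b, t -> d / _ Z: fires at position(s) 7: difdiubz
2. b -> p, d -> t, z -> s / _ #: fires at position(s) 8: difdiubs
surface: difdiubs

cell POLE=ta, CLASS=fe:
underlying: difdi-r-z
1. k -> g, p -> b, t -> d / _ Z: no change
2. b -> p, d -> t, z -> s / _ #: fires at position(s) 7: difdirs
surface: difdirs

cell POLE=zo, CLASS=fe:
underlying: difdi-bv-z
1. k -> g, p -> b, t -> d / _ Z: no change
2. b -> p, d -> t, z -> s / _ #: fires at position(s) 8: difdibvs
surface: difdibvs


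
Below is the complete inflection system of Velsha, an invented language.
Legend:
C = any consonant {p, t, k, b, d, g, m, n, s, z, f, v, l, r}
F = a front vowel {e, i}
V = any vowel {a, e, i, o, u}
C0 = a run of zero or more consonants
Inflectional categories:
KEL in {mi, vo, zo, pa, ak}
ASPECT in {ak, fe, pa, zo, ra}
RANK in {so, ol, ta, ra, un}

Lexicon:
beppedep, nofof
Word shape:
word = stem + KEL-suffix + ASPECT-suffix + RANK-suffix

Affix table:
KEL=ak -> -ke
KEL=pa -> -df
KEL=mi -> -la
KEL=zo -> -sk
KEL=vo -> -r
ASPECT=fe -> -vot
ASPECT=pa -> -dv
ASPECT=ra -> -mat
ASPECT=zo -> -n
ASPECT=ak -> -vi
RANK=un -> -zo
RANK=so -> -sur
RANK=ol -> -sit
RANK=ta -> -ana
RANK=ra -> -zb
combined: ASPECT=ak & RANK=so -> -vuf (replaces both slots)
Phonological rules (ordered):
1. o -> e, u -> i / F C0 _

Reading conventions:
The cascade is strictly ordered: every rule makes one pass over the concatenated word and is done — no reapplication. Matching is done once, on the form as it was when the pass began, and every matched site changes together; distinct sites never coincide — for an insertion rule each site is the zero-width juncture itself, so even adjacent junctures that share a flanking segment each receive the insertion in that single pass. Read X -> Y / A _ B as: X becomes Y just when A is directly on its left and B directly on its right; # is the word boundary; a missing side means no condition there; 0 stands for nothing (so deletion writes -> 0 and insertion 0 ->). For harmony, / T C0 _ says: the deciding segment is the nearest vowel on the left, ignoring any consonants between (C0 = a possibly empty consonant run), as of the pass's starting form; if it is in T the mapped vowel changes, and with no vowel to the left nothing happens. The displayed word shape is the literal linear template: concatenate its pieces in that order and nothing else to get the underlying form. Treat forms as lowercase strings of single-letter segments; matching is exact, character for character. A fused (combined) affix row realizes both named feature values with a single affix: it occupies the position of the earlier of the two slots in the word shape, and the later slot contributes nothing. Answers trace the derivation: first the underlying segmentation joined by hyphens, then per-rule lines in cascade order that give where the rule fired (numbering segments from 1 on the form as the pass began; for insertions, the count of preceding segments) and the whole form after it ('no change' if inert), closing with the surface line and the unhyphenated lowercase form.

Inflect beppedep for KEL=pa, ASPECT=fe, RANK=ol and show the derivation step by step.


underlying: beppedep-df-vot-sit
1. o -> e, u -> i / F C0 _: fires at position(s) 12: beppedepdfvetsit
surface: beppedepdfvetsit


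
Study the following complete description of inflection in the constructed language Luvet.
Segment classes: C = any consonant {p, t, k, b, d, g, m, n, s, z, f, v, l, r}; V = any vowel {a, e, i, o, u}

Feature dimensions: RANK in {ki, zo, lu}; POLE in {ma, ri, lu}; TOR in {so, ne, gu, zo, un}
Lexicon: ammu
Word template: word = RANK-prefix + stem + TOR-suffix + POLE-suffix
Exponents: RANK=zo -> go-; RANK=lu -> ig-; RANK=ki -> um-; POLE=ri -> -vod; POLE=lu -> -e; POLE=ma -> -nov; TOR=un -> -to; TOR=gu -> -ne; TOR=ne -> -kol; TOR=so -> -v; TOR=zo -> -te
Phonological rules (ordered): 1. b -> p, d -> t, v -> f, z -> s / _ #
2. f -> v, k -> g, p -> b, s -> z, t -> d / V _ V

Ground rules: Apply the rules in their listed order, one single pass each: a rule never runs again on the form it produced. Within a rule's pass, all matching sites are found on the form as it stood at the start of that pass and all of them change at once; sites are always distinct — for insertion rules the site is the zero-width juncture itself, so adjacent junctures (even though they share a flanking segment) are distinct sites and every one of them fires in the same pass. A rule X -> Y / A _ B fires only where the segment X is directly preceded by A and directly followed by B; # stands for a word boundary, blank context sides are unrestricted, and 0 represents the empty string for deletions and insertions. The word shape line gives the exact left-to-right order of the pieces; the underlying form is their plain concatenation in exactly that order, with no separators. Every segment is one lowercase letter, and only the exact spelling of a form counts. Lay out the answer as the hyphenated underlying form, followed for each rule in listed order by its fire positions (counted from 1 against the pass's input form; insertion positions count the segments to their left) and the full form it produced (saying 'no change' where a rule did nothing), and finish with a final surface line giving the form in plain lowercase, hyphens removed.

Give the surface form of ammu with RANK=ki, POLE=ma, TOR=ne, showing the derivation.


underlying: um-ammu-kol-nov
1. b -> p, d -> t, v -> f, z -> s / _ #: fires at position(s) 12: umammukolnof
2. f -> v, k -> g, p -> b, s -> z, t -> d / V _ V: fires at position(s) 7: umammugolnof
surface: umammugolnof


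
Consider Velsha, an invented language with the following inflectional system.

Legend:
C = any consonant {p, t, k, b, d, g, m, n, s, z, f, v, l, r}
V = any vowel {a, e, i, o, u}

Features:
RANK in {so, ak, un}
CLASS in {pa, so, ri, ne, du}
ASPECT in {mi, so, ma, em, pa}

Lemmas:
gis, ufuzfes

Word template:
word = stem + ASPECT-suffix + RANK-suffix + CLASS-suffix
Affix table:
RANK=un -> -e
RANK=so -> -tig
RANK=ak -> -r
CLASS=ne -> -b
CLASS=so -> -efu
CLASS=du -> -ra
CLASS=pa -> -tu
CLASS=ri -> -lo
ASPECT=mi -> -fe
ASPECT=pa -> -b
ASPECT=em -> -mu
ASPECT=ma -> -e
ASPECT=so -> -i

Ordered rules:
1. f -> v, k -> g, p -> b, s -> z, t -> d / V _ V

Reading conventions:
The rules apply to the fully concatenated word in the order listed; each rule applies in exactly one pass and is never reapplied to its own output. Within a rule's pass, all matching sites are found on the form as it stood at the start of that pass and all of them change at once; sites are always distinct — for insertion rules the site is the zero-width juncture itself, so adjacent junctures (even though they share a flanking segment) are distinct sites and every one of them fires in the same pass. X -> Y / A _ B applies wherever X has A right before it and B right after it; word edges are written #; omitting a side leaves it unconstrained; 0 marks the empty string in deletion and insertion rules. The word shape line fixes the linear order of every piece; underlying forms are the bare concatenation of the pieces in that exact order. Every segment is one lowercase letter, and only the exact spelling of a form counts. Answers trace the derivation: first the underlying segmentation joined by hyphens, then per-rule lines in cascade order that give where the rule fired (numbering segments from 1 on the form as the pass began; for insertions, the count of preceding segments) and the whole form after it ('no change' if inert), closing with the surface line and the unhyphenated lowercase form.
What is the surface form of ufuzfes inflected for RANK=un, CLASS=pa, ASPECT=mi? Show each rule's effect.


underlying: ufuzfes-fe-e-tu
1. f -> v, k -> g, p -> b, s -> z, t -> d / V _ V: fires at position(s) 2, 11: uvuzfesfeedu
surface: uvuzfesfeedu


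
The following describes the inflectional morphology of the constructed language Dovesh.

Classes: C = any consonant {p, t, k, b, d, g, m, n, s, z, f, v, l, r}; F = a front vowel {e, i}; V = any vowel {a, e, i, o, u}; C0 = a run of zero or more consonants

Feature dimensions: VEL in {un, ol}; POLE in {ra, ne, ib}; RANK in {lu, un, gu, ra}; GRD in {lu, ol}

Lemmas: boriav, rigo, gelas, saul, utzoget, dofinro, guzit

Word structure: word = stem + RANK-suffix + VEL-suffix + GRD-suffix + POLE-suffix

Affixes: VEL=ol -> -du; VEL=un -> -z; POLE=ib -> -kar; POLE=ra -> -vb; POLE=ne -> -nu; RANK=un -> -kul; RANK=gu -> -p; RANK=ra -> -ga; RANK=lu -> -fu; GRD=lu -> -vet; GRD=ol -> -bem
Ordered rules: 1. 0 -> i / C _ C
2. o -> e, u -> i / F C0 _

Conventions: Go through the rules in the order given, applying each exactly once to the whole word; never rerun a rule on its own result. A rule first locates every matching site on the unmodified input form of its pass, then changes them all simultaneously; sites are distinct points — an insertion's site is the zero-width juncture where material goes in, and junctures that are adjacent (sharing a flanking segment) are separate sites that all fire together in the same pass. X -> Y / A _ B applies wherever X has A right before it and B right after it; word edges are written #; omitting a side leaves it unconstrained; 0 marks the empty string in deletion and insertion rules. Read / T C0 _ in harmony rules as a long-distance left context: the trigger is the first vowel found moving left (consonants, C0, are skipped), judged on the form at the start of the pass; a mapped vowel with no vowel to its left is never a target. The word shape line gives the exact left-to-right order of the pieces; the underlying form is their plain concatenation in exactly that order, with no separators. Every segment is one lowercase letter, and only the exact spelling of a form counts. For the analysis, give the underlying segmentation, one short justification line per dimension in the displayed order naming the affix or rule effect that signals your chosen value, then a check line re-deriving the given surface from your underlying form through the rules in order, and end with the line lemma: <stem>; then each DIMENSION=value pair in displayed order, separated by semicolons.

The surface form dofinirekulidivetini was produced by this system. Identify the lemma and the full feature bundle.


underlying: dofinro-kul-du-vet-nu
VEL=ol - signalled by the affix -du
POLE=ne - signalled by the affix -nu
RANK=un - signalled by the affix -kul
GRD=lu - signalled by the affix -vet
check: dofinrokulduvetnu -> dofinirokuliduvetinu -> dofinirekulidivetini
lemma: dofinro; VEL=ol; POLE=ne; RANK=un; GRD=lu


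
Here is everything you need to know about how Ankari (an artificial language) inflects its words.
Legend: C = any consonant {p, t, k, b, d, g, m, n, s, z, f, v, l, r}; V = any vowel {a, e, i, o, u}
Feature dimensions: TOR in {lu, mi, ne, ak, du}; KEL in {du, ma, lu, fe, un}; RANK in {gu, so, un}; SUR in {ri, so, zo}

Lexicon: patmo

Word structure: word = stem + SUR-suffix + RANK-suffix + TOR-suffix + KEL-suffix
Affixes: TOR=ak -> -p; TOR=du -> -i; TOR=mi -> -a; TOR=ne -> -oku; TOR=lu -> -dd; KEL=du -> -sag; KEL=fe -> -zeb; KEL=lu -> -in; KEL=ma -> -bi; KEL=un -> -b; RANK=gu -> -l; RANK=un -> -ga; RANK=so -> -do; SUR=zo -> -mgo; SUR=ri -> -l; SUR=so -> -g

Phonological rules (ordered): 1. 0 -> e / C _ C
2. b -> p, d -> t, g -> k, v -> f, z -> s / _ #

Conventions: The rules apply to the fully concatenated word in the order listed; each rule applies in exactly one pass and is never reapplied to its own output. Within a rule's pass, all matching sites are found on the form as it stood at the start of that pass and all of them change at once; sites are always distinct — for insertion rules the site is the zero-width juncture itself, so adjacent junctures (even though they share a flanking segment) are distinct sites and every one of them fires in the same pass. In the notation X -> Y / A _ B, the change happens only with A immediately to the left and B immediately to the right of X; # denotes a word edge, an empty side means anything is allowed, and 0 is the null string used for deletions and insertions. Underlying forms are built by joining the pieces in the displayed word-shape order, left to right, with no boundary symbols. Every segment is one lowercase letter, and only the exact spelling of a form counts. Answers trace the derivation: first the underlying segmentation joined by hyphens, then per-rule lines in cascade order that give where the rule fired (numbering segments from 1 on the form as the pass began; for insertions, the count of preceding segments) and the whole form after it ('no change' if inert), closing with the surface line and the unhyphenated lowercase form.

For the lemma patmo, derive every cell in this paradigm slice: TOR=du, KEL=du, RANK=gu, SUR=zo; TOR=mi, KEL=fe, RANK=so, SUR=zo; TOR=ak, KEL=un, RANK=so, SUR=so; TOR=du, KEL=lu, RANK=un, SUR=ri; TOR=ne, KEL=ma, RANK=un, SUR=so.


cell TOR=du, KEL=du, RANK=gu, SUR=zo:
underlying: patmo-mgo-l-i-sag
1. 0 -> e / C _ C: inserts after position(s) 3, 6: patemomegolisag
2. b -> p, d -> t, g -> k, v -> f, z -> s / _ #: fires at position(s) 15: patemomegolisak
surface: patemomegolisak

cell TOR=mi, KEL=fe, RANK=so, SUR=zo:
underlying: patmo-mgo-do-a-zeb
1. 0 -> e / C _ C: inserts after position(s) 3, 6: patemomegodoazeb
2. b -> p, d -> t, g -> k, v -> f, z -> s / _ #: fires at position(s) 16: patemomegodoazep
surface: patemomegodoazep

cell TOR=ak, KEL=un, RANK=so, SUR=so:
underlying: patmo-g-do-p-b
1. 0 -> e / C _ C: inserts after position(s) 3, 6, 9: patemogedopeb
2. b -> p, d -> t, g -> k, v -> f, z -> s / _ #: fires at position(s) 13: patemogedopep
surface: patemogedopep

cell TOR=du, KEL=lu, RANK=un, SUR=ri:
underlying: patmo-l-ga-i-in
1. 0 -> e / C _ C: inserts after position(s) 3, 6: patemolegaiin
2. b -> p, d -> t, g -> k, v -> f, z -> s / _ #: no change
surface: patemolegaiin

cell TOR=ne, KEL=ma, RANK=un, SUR=so:
underlying: patmo-g-ga-oku-bi
1. 0 -> e / C _ C: inserts after position(s) 3, 6: patemogegaokubi
2. b -> p, d -> t, g -> k, v -> f, z -> s / _ #: no change
surface: patemogegaokubi


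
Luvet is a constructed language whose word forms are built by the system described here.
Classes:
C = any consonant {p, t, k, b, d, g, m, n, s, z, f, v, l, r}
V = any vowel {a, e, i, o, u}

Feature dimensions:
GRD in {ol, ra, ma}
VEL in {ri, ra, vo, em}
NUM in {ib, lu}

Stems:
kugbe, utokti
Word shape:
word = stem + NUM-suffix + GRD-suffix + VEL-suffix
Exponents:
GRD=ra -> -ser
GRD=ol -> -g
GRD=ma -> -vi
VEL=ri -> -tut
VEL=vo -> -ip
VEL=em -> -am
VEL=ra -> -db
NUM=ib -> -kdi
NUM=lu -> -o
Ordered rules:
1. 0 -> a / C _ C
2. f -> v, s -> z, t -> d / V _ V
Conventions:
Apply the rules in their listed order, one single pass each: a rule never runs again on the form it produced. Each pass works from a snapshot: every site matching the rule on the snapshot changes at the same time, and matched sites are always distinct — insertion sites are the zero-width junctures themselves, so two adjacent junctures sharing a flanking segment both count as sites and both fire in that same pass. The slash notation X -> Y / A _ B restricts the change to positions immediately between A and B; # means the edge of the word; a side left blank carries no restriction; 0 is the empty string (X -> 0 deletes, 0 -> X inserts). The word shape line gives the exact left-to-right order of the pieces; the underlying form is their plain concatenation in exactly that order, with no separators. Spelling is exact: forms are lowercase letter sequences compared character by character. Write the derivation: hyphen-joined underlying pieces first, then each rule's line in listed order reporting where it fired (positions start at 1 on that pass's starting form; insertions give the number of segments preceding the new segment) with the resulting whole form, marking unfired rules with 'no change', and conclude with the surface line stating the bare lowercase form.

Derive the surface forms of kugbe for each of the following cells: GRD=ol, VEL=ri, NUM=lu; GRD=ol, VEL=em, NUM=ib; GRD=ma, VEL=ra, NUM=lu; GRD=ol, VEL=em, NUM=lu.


cell GRD=ol, VEL=ri, NUM=lu:
underlying: kugbe-o-g-tut
1. 0 -> a / C _ C: inserts after position(s) 3, 7: kugabeogatut
2. f -> v, s -> z, t -> d / V _ V: fires at position(s) 10: kugabeogadut
surface: kugabeogadut

cell GRD=ol, VEL=em, NUM=ib:
underlying: kugbe-kdi-g-am
1. 0 -> a / C _ C: inserts after position(s) 3, 6: kugabekadigam
2. f -> v, s -> z, t -> d / V _ V: no change
surface: kugabekadigam

cell GRD=ma, VEL=ra, NUM=lu:
underlying: kugbe-o-vi-db
1. 0 -> a / C _ C: inserts after position(s) 3, 9: kugabeovidab
2. f -> v, s -> z, t -> d / V _ V: no change
surface: kugabeovidab

cell GRD=ol, VEL=em, NUM=lu:
underlying: kugbe-o-g-am
1. 0 -> a / C _ C: inserts after position(s) 3: kugabeogam
2. f -> v, s -> z, t -> d / V _ V: no change
surface: kugabeogam


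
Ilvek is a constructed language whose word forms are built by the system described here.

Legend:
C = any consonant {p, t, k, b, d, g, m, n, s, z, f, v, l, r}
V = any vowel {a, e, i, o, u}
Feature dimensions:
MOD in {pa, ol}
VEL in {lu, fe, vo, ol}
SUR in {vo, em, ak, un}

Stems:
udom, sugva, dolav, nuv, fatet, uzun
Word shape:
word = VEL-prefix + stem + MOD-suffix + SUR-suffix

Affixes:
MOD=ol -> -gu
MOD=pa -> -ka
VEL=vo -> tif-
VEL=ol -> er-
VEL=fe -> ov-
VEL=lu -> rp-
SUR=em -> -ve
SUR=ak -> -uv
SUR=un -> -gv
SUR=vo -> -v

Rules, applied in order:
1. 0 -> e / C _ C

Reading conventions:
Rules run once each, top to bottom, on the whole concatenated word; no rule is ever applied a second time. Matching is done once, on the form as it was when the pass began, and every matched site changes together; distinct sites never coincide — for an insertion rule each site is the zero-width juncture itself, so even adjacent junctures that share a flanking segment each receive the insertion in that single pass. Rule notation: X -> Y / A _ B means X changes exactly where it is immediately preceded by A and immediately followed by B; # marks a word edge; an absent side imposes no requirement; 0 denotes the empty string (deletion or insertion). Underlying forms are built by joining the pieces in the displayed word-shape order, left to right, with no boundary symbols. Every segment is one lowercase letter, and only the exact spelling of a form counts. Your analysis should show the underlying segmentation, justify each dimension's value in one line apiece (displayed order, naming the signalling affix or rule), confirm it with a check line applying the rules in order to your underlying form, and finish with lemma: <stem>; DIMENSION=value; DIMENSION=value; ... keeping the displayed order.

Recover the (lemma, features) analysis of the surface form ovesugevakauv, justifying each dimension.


underlying: ov-sugva-ka-uv
MOD=pa - signalled by the affix -ka
VEL=fe - signalled by the affix ov-
SUR=ak - signalled by the affix -uv
check: ovsugvakauv -> ovesugevakauv
lemma: sugva; MOD=pa; VEL=fe; SUR=ak


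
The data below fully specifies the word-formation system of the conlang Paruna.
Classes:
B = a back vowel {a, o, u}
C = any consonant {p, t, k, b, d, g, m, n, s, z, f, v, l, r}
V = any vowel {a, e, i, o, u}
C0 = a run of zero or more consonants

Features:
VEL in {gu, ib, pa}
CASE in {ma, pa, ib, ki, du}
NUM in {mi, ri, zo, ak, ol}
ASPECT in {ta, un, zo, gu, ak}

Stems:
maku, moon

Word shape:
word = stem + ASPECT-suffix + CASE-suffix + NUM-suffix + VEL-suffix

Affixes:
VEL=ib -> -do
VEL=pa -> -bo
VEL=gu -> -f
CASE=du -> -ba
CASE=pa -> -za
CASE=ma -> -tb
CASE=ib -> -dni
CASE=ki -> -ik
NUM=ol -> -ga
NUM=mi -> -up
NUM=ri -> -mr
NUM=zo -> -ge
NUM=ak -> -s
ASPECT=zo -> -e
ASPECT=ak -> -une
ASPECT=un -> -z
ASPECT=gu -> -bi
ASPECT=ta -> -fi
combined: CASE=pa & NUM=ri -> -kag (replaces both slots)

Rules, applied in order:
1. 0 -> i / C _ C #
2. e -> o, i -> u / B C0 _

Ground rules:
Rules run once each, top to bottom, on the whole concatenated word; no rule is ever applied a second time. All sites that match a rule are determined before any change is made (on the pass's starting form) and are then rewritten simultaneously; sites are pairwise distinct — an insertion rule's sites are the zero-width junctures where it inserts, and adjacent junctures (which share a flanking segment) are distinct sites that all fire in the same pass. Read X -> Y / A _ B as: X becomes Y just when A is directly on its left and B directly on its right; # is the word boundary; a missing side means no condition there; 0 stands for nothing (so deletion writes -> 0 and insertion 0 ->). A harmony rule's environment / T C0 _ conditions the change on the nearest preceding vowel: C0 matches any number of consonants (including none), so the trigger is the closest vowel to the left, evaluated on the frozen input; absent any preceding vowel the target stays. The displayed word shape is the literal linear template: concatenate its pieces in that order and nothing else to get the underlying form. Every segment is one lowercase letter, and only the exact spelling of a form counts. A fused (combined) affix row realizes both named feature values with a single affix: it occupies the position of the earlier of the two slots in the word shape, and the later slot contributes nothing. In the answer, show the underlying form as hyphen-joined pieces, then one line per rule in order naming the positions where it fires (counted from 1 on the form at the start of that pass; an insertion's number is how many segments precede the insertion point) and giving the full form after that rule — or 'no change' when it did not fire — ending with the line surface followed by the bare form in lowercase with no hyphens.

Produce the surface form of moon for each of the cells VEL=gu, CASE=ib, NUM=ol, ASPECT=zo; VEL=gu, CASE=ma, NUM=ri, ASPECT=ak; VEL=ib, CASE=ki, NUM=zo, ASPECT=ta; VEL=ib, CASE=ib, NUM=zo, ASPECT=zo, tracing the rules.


cell VEL=gu, CASE=ib, NUM=ol, ASPECT=zo:
underlying: moon-e-dni-ga-f
1. 0 -> i / C _ C #: no change
2. e -> o, i -> u / B C0 _: fires at position(s) 5: moonodnigaf
surface: moonodnigaf

cell VEL=gu, CASE=ma, NUM=ri, ASPECT=ak:
underlying: moon-une-tb-mr-f
1. 0 -> i / C _ C #: inserts after position(s) 11: moonunetbmrif
2. e -> o, i -> u / B C0 _: fires at position(s) 7: moonunotbmrif
surface: moonunotbmrif

cell VEL=ib, CASE=ki, NUM=zo, ASPECT=ta:
underlying: moon-fi-ik-ge-do
1. 0 -> i / C _ C #: no change
2. e -> o, i -> u / B C0 _: fires at position(s) 6: moonfuikgedo
surface: moonfuikgedo

cell VEL=ib, CASE=ib, NUM=zo, ASPECT=zo:
underlying: moon-e-dni-ge-do
1. 0 -> i / C _ C #: no change
2. e -> o, i -> u / B C0 _: fires at position(s) 5: moonodnigedo
surface: moonodnigedo


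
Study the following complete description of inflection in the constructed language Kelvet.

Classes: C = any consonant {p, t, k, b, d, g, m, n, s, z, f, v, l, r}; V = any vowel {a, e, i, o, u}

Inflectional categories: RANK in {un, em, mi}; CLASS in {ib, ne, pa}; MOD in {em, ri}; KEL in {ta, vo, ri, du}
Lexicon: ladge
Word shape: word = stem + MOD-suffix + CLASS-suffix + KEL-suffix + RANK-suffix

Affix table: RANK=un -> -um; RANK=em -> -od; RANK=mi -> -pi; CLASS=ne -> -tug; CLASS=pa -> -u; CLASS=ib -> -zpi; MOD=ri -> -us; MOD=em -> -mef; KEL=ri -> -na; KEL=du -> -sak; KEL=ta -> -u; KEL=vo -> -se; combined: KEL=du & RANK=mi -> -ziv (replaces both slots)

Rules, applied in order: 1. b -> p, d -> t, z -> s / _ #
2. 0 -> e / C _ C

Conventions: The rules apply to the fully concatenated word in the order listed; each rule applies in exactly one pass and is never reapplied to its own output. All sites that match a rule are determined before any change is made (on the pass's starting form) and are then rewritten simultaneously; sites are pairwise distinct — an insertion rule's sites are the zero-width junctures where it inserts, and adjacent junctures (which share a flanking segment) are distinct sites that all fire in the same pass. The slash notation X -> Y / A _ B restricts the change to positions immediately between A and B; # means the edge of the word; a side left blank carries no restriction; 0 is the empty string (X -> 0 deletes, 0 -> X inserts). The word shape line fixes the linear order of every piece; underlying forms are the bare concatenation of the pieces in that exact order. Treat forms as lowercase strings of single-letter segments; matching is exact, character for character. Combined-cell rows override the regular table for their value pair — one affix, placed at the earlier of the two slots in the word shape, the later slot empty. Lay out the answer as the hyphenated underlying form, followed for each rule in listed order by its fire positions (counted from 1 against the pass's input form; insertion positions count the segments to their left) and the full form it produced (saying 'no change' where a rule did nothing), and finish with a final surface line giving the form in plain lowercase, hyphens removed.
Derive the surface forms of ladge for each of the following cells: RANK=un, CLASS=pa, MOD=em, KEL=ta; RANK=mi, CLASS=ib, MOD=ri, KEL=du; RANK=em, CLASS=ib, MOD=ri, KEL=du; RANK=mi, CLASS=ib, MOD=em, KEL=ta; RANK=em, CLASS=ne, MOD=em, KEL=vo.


cell RANK=un, CLASS=pa, MOD=em, KEL=ta:
underlying: ladge-mef-u-u-um
1. b -> p, d -> t, z -> s / _ #: no change
2. 0 -> e / C _ C: inserts after position(s) 3: ladegemefuuum
surface: ladegemefuuum

cell RANK=mi, CLASS=ib, MOD=ri, KEL=du:
underlying: ladge-us-zpi-ziv
1. b -> p, d -> t, z -> s / _ #: no change
2. 0 -> e / C _ C: inserts after position(s) 3, 7, 8: ladegeusezepiziv
surface: ladegeusezepiziv

cell RANK=em, CLASS=ib, MOD=ri, KEL=du:
underlying: ladge-us-zpi-sak-od
1. b -> p, d -> t, z -> s / _ #: fires at position(s) 15: ladgeuszpisakot
2. 0 -> e / C _ C: inserts after position(s) 3, 7, 8: ladegeusezepisakot
surface: ladegeusezepisakot

cell RANK=mi, CLASS=ib, MOD=em, KEL=ta:
underlying: ladge-mef-zpi-u-pi
1. b -> p, d -> t, z -> s / _ #: no change
2. 0 -> e / C _ C: inserts after position(s) 3, 8, 9: ladegemefezepiupi
surface: ladegemefezepiupi

cell RANK=em, CLASS=ne, MOD=em, KEL=vo:
underlying: ladge-mef-tug-se-od
1. b -> p, d -> t, z -> s / _ #: fires at position(s) 15: ladgemeftugseot
2. 0 -> e / C _ C: inserts after position(s) 3, 8, 11: ladegemefetugeseot
surface: ladegemefetugeseot


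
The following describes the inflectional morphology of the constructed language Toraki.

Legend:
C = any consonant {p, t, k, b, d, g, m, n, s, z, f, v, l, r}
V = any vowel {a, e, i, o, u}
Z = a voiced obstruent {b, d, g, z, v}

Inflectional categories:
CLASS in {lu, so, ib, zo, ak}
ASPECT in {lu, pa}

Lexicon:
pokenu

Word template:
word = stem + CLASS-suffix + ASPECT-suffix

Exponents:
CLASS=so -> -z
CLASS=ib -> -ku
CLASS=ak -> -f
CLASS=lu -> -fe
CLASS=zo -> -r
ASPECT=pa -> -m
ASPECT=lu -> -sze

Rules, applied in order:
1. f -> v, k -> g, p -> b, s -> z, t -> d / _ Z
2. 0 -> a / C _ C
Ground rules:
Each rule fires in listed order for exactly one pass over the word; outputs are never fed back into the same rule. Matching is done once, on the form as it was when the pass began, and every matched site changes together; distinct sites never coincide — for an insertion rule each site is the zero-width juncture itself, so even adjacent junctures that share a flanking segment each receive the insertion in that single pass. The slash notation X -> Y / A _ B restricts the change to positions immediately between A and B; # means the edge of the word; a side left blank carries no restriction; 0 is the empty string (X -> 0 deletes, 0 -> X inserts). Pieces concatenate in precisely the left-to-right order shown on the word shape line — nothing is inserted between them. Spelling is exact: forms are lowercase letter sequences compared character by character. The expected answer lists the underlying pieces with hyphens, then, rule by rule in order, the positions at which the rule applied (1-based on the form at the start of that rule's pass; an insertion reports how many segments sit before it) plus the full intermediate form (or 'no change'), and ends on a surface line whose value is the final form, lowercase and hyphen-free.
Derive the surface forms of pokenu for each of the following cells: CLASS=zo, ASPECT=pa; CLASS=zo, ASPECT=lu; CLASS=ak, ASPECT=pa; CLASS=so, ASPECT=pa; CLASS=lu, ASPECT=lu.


cell CLASS=zo, ASPECT=pa:
underlying: pokenu-r-m
1. f -> v, k -> g, p -> b, s -> z, t -> d / _ Z: no change
2. 0 -> a / C _ C: inserts after position(s) 7: pokenuram
surface: pokenuram

cell CLASS=zo, ASPECT=lu:
underlying: pokenu-r-sze
1. f -> v, k -> g, p -> b, s -> z, t -> d / _ Z: fires at position(s) 8: pokenurzze
2. 0 -> a / C _ C: inserts after position(s) 7, 8: pokenurazaze
surface: pokenurazaze

cell CLASS=ak, ASPECT=pa:
underlying: pokenu-f-m
1. f -> v, k -> g, p -> b, s -> z, t -> d / _ Z: no change
2. 0 -> a / C _ C: inserts after position(s) 7: pokenufam
surface: pokenufam

cell CLASS=so, ASPECT=pa:
underlying: pokenu-z-m
1. f -> v, k -> g, p -> b, s -> z, t -> d / _ Z: no change
2. 0 -> a / C _ C: inserts after position(s) 7: pokenuzam
surface: pokenuzam

cell CLASS=lu, ASPECT=lu:
underlying: pokenu-fe-sze
1. f -> v, k -> g, p -> b, s -> z, t -> d / _ Z: fires at position(s) 9: pokenufezze
2. 0 -> a / C _ C: inserts after position(s) 9: pokenufezaze
surface: pokenufezaze


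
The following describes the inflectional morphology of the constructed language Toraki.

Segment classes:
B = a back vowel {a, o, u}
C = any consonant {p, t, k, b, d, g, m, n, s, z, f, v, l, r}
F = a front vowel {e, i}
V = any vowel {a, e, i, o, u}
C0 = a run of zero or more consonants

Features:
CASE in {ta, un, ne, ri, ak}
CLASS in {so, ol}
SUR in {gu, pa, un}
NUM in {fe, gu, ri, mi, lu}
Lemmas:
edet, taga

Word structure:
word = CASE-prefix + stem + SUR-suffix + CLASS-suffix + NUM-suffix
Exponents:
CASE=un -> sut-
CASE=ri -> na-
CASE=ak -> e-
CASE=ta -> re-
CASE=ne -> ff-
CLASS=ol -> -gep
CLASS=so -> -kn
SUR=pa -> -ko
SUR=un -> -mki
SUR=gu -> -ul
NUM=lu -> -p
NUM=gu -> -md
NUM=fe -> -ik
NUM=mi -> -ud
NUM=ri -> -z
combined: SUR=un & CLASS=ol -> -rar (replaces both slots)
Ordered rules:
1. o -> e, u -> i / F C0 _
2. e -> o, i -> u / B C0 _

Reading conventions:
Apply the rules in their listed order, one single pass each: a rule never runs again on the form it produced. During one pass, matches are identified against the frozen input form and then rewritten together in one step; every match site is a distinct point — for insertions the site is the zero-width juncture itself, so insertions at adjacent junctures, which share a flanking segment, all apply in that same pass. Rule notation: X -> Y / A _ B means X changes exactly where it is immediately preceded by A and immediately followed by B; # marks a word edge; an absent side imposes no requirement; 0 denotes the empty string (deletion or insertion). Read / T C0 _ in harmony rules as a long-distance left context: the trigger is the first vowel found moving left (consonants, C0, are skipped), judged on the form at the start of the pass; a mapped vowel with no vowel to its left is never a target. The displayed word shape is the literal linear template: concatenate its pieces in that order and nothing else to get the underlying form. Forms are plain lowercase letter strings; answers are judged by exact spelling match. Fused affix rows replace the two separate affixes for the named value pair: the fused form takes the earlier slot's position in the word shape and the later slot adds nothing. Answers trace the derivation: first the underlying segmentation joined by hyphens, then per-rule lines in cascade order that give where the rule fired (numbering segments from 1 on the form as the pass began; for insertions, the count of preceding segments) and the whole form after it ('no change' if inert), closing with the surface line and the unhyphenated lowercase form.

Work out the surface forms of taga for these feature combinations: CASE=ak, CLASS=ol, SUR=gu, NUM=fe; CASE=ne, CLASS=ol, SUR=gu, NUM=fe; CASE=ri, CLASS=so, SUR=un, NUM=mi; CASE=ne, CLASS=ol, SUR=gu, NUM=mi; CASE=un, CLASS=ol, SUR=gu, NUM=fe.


cell CASE=ak, CLASS=ol, SUR=gu, NUM=fe:
underlying: e-taga-ul-gep-ik
1. o -> e, u -> i / F C0 _: no change
2. e -> o, i -> u / B C0 _: fires at position(s) 9: etagaulgopik
surface: etagaulgopik

cell CASE=ne, CLASS=ol, SUR=gu, NUM=fe:
underlying: ff-taga-ul-gep-ik
1. o -> e, u -> i / F C0 _: no change
2. e -> o, i -> u / B C0 _: fires at position(s) 10: fftagaulgopik
surface: fftagaulgopik

cell CASE=ri, CLASS=so, SUR=un, NUM=mi:
underlying: na-taga-mki-kn-ud
1. o -> e, u -> i / F C0 _: fires at position(s) 12: natagamkiknid
2. e -> o, i -> u / B C0 _: fires at position(s) 9: natagamkuknid
surface: natagamkuknid

cell CASE=ne, CLASS=ol, SUR=gu, NUM=mi:
underlying: ff-taga-ul-gep-ud
1. o -> e, u -> i / F C0 _: fires at position(s) 12: fftagaulgepid
2. e -> o, i -> u / B C0 _: fires at position(s) 10: fftagaulgopid
surface: fftagaulgopid

cell CASE=un, CLASS=ol, SUR=gu, NUM=fe:
underlying: sut-taga-ul-gep-ik
1. o -> e, u -> i / F C0 _: no change
2. e -> o, i -> u / B C0 _: fires at position(s) 11: suttagaulgopik
surface: suttagaulgopik
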